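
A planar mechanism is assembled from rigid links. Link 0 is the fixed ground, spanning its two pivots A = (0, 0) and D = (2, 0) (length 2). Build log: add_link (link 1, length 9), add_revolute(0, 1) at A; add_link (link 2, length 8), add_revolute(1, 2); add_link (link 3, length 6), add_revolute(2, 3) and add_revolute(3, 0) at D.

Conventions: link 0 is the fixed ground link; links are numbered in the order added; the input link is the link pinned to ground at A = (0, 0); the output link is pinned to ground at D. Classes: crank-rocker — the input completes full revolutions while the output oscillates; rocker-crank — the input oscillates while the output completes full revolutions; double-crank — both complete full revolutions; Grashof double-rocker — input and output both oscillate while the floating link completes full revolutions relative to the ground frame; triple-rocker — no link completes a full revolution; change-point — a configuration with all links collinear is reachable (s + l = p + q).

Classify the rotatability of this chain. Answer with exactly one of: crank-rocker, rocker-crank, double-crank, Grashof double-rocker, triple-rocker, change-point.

lengths: ground=2, input=9, coupler=8, output=6
sorted: s=2 (shortest), l=9 (longest), p+q=14
s + l = 11 vs p + q = 14
s + l < p + q (Grashof) with shortest = ground link → double-crank

double-crank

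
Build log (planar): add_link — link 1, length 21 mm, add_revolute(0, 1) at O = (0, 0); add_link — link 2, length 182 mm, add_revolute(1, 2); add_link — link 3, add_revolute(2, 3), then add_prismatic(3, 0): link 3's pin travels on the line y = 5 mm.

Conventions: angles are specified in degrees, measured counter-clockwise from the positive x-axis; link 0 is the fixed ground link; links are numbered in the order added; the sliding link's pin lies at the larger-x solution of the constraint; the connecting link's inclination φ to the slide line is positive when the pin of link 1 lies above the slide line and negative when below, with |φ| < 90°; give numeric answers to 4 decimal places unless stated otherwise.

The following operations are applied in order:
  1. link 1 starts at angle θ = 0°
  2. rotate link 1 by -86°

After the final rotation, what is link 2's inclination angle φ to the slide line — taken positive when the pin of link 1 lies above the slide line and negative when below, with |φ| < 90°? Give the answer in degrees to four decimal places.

geometry: r = 21 mm, L = 182 mm, e = 5 mm; θ starts at 0°
rotate link 1 by -86°: θ ← 0° -86° = -86°
h = r sin θ − e = -20.948845 − 5 = -25.948845
sin φ = h / L = -25.948845 / 182 = -0.14257607
φ = arcsin(-0.14257607) = -8.196940°

-8.1969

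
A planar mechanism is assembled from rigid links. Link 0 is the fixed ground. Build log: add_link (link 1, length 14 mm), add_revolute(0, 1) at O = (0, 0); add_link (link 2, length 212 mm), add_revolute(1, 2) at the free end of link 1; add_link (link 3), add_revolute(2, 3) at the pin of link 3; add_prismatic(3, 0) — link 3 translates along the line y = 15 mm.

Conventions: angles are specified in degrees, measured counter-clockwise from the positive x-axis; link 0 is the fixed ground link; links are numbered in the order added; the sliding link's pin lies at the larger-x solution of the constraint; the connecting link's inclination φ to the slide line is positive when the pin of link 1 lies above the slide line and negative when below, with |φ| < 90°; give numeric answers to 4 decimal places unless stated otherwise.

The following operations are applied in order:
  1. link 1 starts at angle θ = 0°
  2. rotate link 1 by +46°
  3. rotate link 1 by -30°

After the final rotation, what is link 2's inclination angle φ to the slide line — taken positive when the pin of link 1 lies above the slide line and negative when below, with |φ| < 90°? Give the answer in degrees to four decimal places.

geometry: r = 14 mm, L = 212 mm, e = 15 mm; θ starts at 0°
rotate link 1 by +46°: θ ← 0° +46° = 46°
rotate link 1 by -30°: θ ← 46° -30° = 16°
h = r sin θ − e = 3.858923 − 15 = -11.141077
sin φ = h / L = -11.141077 / 212 = -0.05255225
φ = arcsin(-0.05255225) = -3.012410°

-3.0124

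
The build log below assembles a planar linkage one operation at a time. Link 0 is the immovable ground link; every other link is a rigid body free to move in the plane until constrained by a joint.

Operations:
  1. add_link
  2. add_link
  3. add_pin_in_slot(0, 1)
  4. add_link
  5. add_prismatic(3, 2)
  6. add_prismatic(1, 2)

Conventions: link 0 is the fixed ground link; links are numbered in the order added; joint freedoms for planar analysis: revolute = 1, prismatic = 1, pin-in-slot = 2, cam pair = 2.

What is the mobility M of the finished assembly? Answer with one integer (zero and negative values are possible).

L=1 J1=0 J2=0
add link → L=2 J1=0 J2=0
add link → L=3 J1=0 J2=0
PS@0,1 dof=2 J2 → L=3 J1=0 J2=1
add link → L=4 J1=0 J2=1
P@3,2 dof=1 J1 → L=4 J1=1 J2=1
P@1,2 dof=1 J1 → L=4 J1=2 J2=1
M=3(L−1)−2J1−J2=3·3−2·2−1=4

M = 4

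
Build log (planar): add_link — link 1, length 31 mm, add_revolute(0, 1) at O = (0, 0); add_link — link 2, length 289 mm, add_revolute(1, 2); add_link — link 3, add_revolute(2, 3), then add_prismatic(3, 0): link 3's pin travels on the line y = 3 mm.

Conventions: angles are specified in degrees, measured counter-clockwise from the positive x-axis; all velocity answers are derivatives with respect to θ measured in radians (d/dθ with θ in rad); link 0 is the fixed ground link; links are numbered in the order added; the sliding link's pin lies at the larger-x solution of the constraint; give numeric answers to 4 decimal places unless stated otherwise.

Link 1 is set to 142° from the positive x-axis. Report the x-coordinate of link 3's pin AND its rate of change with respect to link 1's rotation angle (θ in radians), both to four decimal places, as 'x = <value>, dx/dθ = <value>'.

geometry: r = 31 mm, L = 289 mm, e = 3 mm
crank pin P = (r cos θ, r sin θ) = (-24.428333, 19.085506)
h = r sin θ − e = 19.085506 − 3 = 16.085506
x = r cos θ + √(L² − h²) = -24.428333 + 288.552000 = 264.123666
dx/dθ = −r sin θ − h·r cos θ/√(L² − h²) (θ in radians; h = 16.085506) = -17.723734

x = 264.1237, dx/dθ = -17.7237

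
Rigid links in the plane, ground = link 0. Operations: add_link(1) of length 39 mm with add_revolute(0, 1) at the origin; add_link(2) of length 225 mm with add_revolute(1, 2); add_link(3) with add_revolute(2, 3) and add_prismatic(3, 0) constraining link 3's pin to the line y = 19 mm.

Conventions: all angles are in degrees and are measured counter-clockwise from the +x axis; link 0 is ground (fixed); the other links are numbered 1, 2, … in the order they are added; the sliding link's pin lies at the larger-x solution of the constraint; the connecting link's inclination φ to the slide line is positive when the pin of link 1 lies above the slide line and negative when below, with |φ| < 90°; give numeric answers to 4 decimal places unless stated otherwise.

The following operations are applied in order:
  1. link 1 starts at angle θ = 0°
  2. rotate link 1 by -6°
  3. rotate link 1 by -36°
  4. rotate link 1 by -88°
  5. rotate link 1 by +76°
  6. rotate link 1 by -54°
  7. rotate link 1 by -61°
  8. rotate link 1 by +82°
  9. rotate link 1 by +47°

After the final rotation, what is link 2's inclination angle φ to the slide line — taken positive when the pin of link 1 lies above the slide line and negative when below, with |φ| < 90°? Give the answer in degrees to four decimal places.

geometry: r = 39 mm, L = 225 mm, e = 19 mm; θ starts at 0°
rotate link 1 by -6°: θ ← 0° -6° = -6°
rotate link 1 by -36°: θ ← -6° -36° = -42°
rotate link 1 by -88°: θ ← -42° -88° = -130°
rotate link 1 by +76°: θ ← -130° +76° = -54°
rotate link 1 by -54°: θ ← -54° -54° = -108°
rotate link 1 by -61°: θ ← -108° -61° = -169°
rotate link 1 by +82°: θ ← -169° +82° = -87°
rotate link 1 by +47°: θ ← -87° +47° = -40°
h = r sin θ − e = -25.068717 − 19 = -44.068717
sin φ = h / L = -44.068717 / 225 = -0.19586096
φ = arcsin(-0.19586096) = -11.295023°

-11.2950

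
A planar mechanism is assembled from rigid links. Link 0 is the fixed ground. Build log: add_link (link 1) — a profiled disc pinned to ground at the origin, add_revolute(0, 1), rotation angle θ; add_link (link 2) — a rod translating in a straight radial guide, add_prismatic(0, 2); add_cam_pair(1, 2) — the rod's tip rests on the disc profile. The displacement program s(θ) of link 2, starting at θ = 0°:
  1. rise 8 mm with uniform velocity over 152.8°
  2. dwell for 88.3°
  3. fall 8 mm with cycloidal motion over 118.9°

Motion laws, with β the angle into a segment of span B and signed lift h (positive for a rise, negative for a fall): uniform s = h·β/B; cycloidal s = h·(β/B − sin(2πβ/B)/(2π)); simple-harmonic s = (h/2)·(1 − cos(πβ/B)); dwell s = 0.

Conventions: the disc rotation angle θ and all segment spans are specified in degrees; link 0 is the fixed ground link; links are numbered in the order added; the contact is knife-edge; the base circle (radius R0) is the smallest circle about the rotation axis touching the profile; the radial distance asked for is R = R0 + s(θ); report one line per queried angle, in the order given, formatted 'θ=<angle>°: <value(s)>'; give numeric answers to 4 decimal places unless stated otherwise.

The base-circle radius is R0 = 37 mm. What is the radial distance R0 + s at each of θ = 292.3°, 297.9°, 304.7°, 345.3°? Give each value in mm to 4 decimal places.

seg 1 [0°–152.8°] uniform, h=8: full span → s += 8 → s = 8.0000
seg 2 [152.8°–241.1°] dwell: s stays 8.0000
seg 3 [241.1°–360°] cycloidal, h=-8: θ=292.3° here. β=51.2, B=118.9. -8·(0.4306 − sin(2π·0.4306)/(2π)) = -2.9072 → s = 5.0928
seg 3 [241.1°–360°] cycloidal, h=-8: θ=297.9° here. β=56.8, B=118.9. -8·(0.4777 − sin(2π·0.4777)/(2π)) = -3.6440 → s = 4.3560
seg 3 [241.1°–360°] cycloidal, h=-8: θ=304.7° here. β=63.6, B=118.9. -8·(0.5349 − sin(2π·0.5349)/(2π)) = -4.5562 → s = 3.4438
seg 3 [241.1°–360°] cycloidal, h=-8: θ=345.3° here. β=104.2, B=118.9. -8·(0.8764 − sin(2π·0.8764)/(2π)) = -7.9035 → s = 0.0965
θ=292.3°: R = R0 + s = 37 + 5.0928 = 42.0928
θ=297.9°: R = R0 + s = 37 + 4.3560 = 41.3560
θ=304.7°: R = R0 + s = 37 + 3.4438 = 40.4438
θ=345.3°: R = R0 + s = 37 + 0.0965 = 37.0965

θ=292.3°: 42.0928
θ=297.9°: 41.3560
θ=304.7°: 40.4438
θ=345.3°: 37.0965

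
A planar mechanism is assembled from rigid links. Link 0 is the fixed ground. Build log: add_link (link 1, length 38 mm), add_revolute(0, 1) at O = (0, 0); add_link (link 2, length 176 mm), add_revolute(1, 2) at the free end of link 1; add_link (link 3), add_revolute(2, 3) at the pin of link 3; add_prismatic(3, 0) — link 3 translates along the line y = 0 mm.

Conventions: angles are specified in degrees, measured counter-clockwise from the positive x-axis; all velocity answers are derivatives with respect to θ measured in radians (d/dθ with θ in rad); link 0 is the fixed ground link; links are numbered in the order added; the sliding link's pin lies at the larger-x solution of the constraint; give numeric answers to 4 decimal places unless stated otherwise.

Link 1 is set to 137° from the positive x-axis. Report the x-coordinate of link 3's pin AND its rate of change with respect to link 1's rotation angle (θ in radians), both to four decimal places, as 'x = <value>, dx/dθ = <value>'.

geometry: r = 38 mm, L = 176 mm, e = 0 mm
crank pin P = (r cos θ, r sin θ) = (-27.791441, 25.915938)
h = r sin θ − e = 25.915938 − 0 = 25.915938
x = r cos θ + √(L² − h²) = -27.791441 + 174.081487 = 146.290047
dx/dθ = −r sin θ − h·r cos θ/√(L² − h²) (θ in radians; h = 25.915938) = -21.778558

x = 146.2900, dx/dθ = -21.7786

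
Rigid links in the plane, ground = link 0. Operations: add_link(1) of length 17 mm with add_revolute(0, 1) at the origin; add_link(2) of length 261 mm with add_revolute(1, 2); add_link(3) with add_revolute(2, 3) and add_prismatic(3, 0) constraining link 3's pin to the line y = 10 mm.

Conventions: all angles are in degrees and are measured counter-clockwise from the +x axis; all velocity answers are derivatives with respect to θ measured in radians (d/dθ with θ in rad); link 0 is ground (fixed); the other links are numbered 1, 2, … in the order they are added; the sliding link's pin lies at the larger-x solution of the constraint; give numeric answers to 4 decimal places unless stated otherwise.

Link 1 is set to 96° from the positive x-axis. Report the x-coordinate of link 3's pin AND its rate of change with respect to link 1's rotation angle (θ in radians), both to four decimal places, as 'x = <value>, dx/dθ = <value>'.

geometry: r = 17 mm, L = 261 mm, e = 10 mm
crank pin P = (r cos θ, r sin θ) = (-1.776984, 16.906872)
h = r sin θ − e = 16.906872 − 10 = 6.906872
x = r cos θ + √(L² − h²) = -1.776984 + 260.908595 = 259.131611
dx/dθ = −r sin θ − h·r cos θ/√(L² − h²) (θ in radians; h = 6.906872) = -16.859831

x = 259.1316, dx/dθ = -16.8598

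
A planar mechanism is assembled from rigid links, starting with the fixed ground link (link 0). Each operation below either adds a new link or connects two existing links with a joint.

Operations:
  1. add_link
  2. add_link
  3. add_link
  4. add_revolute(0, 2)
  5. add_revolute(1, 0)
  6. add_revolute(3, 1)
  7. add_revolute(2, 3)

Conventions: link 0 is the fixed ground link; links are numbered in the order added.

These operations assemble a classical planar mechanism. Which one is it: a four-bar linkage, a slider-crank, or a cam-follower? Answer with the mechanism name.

links: 4 (incl. ground); joints: 4 revolute, 0 prismatic, 0 higher (cam) pair, forming one closed loop
4 links in a single 4R loop → four-bar linkage

four-bar linkage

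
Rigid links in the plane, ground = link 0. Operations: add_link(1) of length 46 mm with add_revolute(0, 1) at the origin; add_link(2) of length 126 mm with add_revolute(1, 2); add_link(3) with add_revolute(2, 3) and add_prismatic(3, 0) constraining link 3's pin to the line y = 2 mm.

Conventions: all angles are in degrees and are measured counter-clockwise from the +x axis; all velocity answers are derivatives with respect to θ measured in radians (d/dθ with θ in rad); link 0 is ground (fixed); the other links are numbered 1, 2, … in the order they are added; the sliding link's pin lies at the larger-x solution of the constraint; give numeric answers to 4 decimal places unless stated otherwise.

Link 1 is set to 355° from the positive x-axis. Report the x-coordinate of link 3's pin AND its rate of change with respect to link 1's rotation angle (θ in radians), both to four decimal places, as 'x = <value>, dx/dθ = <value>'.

geometry: r = 46 mm, L = 126 mm, e = 2 mm
crank pin P = (r cos θ, r sin θ) = (45.824956, -4.009164)
h = r sin θ − e = -4.009164 − 2 = -6.009164
x = r cos θ + √(L² − h²) = 45.824956 + 125.856625 = 171.681581
dx/dθ = −r sin θ − h·r cos θ/√(L² − h²) (θ in radians; h = -6.009164) = 6.197128

x = 171.6816, dx/dθ = 6.1971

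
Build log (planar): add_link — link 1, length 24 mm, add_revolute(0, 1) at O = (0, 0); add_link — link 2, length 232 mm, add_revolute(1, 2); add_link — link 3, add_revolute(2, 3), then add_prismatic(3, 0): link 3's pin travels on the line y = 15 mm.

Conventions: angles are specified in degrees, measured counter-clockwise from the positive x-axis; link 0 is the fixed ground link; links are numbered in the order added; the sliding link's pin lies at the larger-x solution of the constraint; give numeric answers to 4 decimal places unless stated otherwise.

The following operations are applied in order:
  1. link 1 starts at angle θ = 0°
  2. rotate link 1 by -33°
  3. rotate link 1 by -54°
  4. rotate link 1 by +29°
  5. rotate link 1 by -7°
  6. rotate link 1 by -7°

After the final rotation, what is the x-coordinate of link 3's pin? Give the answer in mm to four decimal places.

geometry: r = 24 mm, L = 232 mm, e = 15 mm; θ starts at 0°
rotate link 1 by -33°: θ ← 0° -33° = -33°
rotate link 1 by -54°: θ ← -33° -54° = -87°
rotate link 1 by +29°: θ ← -87° +29° = -58°
rotate link 1 by -7°: θ ← -58° -7° = -65°
rotate link 1 by -7°: θ ← -65° -7° = -72°
crank pin P = (r cos θ, r sin θ) = (7.416408, -22.825356)
h = r sin θ − e = -22.825356 − 15 = -37.825356
x = r cos θ + √(L² − h²) = 7.416408 + 228.895702 = 236.312110

236.3121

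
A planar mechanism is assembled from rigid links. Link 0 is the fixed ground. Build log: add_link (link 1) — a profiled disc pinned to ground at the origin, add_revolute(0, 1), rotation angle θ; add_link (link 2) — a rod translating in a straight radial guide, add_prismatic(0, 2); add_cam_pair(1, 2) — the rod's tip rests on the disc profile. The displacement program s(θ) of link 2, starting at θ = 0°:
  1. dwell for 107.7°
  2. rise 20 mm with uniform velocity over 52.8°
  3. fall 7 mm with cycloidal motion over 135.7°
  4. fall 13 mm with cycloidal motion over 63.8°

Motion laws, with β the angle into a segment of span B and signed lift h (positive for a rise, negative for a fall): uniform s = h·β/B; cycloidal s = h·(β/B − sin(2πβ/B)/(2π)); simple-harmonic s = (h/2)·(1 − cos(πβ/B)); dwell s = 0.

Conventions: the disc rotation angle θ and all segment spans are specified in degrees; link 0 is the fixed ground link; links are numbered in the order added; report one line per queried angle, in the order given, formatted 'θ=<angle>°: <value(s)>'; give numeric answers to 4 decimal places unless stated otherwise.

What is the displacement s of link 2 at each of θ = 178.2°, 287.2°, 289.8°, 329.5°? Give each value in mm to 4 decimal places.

seg 1 [0°–107.7°] dwell: s stays 0.0000
seg 2 [107.7°–160.5°] uniform, h=20: full span → s += 20 → s = 20.0000
seg 3 [160.5°–296.2°] cycloidal, h=-7: θ=178.2° here. β=17.7, B=135.7. -7·(0.1304 − sin(2π·0.1304)/(2π)) = -0.0988 → s = 19.9012
seg 3 [160.5°–296.2°] cycloidal, h=-7: θ=287.2° here. β=126.7, B=135.7. -7·(0.9337 − sin(2π·0.9337)/(2π)) = -6.9867 → s = 13.0133
seg 3 [160.5°–296.2°] cycloidal, h=-7: θ=289.8° here. β=129.3, B=135.7. -7·(0.9528 − sin(2π·0.9528)/(2π)) = -6.9952 → s = 13.0048
seg 3 [160.5°–296.2°] cycloidal, h=-7: full span → s += -7 → s = 13.0000
seg 4 [296.2°–360°] cycloidal, h=-13: θ=329.5° here. β=33.3, B=63.8. -13·(0.5219 − sin(2π·0.5219)/(2π)) = -7.0696 → s = 5.9304

θ=178.2°: 19.9012
θ=287.2°: 13.0133
θ=289.8°: 13.0048
θ=329.5°: 5.9304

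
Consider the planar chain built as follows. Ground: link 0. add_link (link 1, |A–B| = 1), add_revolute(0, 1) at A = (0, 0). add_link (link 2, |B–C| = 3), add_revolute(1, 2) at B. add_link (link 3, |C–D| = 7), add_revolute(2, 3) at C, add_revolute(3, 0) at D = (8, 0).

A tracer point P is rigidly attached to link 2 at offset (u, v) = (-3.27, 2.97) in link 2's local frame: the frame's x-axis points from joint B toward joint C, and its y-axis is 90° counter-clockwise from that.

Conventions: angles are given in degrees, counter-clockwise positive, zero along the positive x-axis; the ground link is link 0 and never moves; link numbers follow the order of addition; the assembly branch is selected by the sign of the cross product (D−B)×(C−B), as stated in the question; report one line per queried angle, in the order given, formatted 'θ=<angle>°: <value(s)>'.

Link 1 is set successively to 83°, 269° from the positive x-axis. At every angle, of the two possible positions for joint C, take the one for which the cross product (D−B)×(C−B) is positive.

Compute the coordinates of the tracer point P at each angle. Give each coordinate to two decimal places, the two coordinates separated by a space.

A=(0,0), D=(8.00,0)
θ=83°: B = A + 1.00·(cos83°, sin83°) = (0.1219, 0.9925)
θ=83°: |BD| = 7.9404
θ=83°: circle(B,3.00) ∩ circle(D,7.00): a=1.4514, h=2.6255
θ=83°:   candidates: C₊=(1.8901,3.4160) cross=20.848; C₋=(1.2337,-1.7938) cross=-20.848
θ=83°:   branch + wants cross > 0 → take C=(1.8901,3.4160) (cross=20.848)
θ=83°: ex = (C−B)/|BC| = (0.5894,0.8078); ey = (-0.8078,0.5894)
θ=83°: P = B + -3.27·ex + 2.97·ey = (-4.2048,0.1015)
θ=269°: B = A + 1.00·(cos269°, sin269°) = (-0.0175, -0.9998)
θ=269°: |BD| = 8.0796
θ=269°: circle(B,3.00) ∩ circle(D,7.00): a=1.5644, h=2.5598
θ=269°:   candidates: C₊=(1.2181,1.7339) cross=20.682; C₋=(1.8517,-3.3464) cross=-20.682
θ=269°:   branch + wants cross > 0 → take C=(1.2181,1.7339) (cross=20.682)
θ=269°: ex = (C−B)/|BC| = (0.4119,0.9112); ey = (-0.9112,0.4119)
θ=269°: P = B + -3.27·ex + 2.97·ey = (-4.0706,-2.7564)

θ=83°: -4.20 0.10
θ=269°: -4.07 -2.76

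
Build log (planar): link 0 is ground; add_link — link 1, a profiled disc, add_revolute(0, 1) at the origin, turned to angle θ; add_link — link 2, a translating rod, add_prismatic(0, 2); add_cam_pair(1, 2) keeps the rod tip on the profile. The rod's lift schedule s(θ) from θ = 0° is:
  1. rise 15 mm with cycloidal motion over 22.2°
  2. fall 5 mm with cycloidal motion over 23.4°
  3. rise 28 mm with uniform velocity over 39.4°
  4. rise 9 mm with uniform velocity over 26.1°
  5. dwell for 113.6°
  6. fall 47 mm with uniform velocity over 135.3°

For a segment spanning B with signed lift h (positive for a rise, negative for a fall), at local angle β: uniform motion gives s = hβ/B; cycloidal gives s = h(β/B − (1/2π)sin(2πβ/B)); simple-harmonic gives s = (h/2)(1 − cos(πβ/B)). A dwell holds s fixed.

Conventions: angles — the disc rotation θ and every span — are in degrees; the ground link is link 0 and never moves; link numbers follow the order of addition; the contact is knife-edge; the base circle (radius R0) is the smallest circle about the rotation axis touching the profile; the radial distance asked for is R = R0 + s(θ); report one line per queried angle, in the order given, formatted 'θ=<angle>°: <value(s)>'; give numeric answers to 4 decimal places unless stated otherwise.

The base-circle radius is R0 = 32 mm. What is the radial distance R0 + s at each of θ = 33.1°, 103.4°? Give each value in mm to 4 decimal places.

seg 1 [0°–22.2°] cycloidal, h=15: full span → s += 15 → s = 15.0000
seg 2 [22.2°–45.6°] cycloidal, h=-5: θ=33.1° here. β=10.9, B=23.4. -5·(0.4658 − sin(2π·0.4658)/(2π)) = -2.1594 → s = 12.8406
seg 2 [22.2°–45.6°] cycloidal, h=-5: full span → s += -5 → s = 10.0000
seg 3 [45.6°–85°] uniform, h=28: full span → s += 28 → s = 38.0000
seg 4 [85°–111.1°] uniform, h=9: θ=103.4° here. β=18.4, B=26.1. 9·18.4/26.1 = 6.3448 → s = 44.3448
θ=33.1°: R = R0 + s = 32 + 12.8406 = 44.8406
θ=103.4°: R = R0 + s = 32 + 44.3448 = 76.3448

θ=33.1°: 44.8406
θ=103.4°: 76.3448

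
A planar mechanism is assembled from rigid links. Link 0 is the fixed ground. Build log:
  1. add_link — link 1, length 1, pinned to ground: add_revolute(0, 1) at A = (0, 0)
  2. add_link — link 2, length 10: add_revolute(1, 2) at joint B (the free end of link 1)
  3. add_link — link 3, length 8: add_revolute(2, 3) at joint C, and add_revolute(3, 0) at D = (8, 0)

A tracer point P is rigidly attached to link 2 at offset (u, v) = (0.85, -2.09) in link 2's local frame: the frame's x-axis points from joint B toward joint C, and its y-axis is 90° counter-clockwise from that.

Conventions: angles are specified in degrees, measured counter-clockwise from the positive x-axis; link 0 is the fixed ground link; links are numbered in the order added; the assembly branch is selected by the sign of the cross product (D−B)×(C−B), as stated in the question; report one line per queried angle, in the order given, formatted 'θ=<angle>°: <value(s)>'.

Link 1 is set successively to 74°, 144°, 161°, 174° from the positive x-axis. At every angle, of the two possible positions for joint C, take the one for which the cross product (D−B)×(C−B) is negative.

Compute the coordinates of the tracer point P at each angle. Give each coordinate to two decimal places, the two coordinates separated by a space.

A=(0,0), D=(8.00,0)
θ=74°: B = A + 1.00·(cos74°, sin74°) = (0.2756, 0.9613)
θ=74°: |BD| = 7.7839
θ=74°: circle(B,10.00) ∩ circle(D,8.00): a=6.2044, h=7.8425
θ=74°:   candidates: C₊=(7.4011,7.9775) cross=61.046; C₋=(5.4641,-7.5874) cross=-61.046
θ=74°:   branch - wants cross < 0 → take C=(5.4641,-7.5874) (cross=-61.046)
θ=74°: ex = (C−B)/|BC| = (0.5188,-0.8549); ey = (0.8549,0.5188)
θ=74°: P = B + 0.85·ex + -2.09·ey = (-1.0700,-0.8498)
θ=144°: B = A + 1.00·(cos144°, sin144°) = (-0.8090, 0.5878)
θ=144°: |BD| = 8.8286
θ=144°: circle(B,10.00) ∩ circle(D,8.00): a=6.4531, h=7.6392
θ=144°:   candidates: C₊=(6.1384,7.7804) cross=67.443; C₋=(5.1212,-7.4641) cross=-67.443
θ=144°:   branch - wants cross < 0 → take C=(5.1212,-7.4641) (cross=-67.443)
θ=144°: ex = (C−B)/|BC| = (0.5930,-0.8052); ey = (0.8052,0.5930)
θ=144°: P = B + 0.85·ex + -2.09·ey = (-1.9878,-1.3360)
θ=161°: B = A + 1.00·(cos161°, sin161°) = (-0.9455, 0.3256)
θ=161°: |BD| = 8.9514
θ=161°: circle(B,10.00) ∩ circle(D,8.00): a=6.4866, h=7.6108
θ=161°:   candidates: C₊=(5.8136,7.6954) cross=68.128; C₋=(5.2600,-7.5161) cross=-68.128
θ=161°:   branch - wants cross < 0 → take C=(5.2600,-7.5161) (cross=-68.128)
θ=161°: ex = (C−B)/|BC| = (0.6205,-0.7842); ey = (0.7842,0.6205)
θ=161°: P = B + 0.85·ex + -2.09·ey = (-2.0570,-1.6379)
θ=174°: B = A + 1.00·(cos174°, sin174°) = (-0.9945, 0.1045)
θ=174°: |BD| = 8.9951
θ=174°: circle(B,10.00) ∩ circle(D,8.00): a=6.4986, h=7.6005
θ=174°:   candidates: C₊=(5.5920,7.6290) cross=68.367; C₋=(5.4154,-7.5710) cross=-68.367
θ=174°:   branch - wants cross < 0 → take C=(5.4154,-7.5710) (cross=-68.367)
θ=174°: ex = (C−B)/|BC| = (0.6410,-0.7676); ey = (0.7676,0.6410)
θ=174°: P = B + 0.85·ex + -2.09·ey = (-2.0539,-1.8876)

θ=74°: -1.07 -0.85
θ=144°: -1.99 -1.34
θ=161°: -2.06 -1.64
θ=174°: -2.05 -1.89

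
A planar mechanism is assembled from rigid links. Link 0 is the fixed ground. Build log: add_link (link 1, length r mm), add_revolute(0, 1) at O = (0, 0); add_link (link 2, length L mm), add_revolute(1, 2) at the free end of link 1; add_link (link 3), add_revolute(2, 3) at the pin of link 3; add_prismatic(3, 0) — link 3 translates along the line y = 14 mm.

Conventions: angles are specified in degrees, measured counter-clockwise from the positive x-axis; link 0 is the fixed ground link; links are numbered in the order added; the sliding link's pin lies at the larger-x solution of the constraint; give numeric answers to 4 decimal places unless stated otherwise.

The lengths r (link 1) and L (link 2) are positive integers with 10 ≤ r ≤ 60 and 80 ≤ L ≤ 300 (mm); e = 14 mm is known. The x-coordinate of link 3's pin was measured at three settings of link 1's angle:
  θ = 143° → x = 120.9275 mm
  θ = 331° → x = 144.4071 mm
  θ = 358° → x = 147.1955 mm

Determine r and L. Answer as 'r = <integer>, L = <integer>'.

constraint per measurement: (x − r cos θ)² + (r sin θ − e)² = L²
subtracting the θ₁ and θ₂ equations cancels the r² and L² terms:
r = (x₁² − x₂²) / (2[(x₁cos θ₁ + e sin θ₁) − (x₂cos θ₂ + e sin θ₂)]) = 15.0000 → r = 15
L² = (x₁ − r cos θ₁)² + (r sin θ₁ − e)² = 17689.0078 → L = 133.0000 → L = 133
check at θ₃=358°: x = 147.1955 (printed 147.1955) ✓

r = 15, L = 133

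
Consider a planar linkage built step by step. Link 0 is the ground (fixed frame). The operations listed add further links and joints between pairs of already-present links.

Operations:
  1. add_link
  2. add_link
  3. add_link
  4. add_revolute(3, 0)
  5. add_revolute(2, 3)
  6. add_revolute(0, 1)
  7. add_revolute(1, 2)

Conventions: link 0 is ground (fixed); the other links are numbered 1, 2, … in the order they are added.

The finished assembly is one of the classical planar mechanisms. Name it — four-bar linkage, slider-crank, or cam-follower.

links: 4 (incl. ground); joints: 4 revolute, 0 prismatic, 0 higher (cam) pair, forming one closed loop
4 links in a single 4R loop → four-bar linkage

four-bar linkage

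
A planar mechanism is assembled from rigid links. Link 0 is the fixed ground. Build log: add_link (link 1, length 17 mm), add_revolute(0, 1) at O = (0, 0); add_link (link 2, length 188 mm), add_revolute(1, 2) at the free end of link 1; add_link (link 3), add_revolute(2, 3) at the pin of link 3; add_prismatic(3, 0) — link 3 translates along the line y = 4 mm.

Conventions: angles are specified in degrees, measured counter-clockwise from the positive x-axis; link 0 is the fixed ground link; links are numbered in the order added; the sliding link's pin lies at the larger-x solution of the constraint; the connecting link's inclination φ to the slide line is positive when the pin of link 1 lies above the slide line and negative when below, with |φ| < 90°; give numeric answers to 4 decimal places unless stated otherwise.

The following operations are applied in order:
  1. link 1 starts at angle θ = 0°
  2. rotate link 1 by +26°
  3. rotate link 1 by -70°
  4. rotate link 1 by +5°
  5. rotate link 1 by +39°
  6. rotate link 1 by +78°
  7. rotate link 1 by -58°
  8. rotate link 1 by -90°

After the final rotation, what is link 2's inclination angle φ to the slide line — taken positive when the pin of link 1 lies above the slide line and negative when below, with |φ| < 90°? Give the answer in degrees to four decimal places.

geometry: r = 17 mm, L = 188 mm, e = 4 mm; θ starts at 0°
rotate link 1 by +26°: θ ← 0° +26° = 26°
rotate link 1 by -70°: θ ← 26° -70° = -44°
rotate link 1 by +5°: θ ← -44° +5° = -39°
rotate link 1 by +39°: θ ← -39° +39° = 0°
rotate link 1 by +78°: θ ← 0° +78° = 78°
rotate link 1 by -58°: θ ← 78° -58° = 20°
rotate link 1 by -90°: θ ← 20° -90° = -70°
h = r sin θ − e = -15.974775 − 4 = -19.974775
sin φ = h / L = -19.974775 / 188 = -0.10624880
φ = arcsin(-0.10624880) = -6.099120°

-6.0991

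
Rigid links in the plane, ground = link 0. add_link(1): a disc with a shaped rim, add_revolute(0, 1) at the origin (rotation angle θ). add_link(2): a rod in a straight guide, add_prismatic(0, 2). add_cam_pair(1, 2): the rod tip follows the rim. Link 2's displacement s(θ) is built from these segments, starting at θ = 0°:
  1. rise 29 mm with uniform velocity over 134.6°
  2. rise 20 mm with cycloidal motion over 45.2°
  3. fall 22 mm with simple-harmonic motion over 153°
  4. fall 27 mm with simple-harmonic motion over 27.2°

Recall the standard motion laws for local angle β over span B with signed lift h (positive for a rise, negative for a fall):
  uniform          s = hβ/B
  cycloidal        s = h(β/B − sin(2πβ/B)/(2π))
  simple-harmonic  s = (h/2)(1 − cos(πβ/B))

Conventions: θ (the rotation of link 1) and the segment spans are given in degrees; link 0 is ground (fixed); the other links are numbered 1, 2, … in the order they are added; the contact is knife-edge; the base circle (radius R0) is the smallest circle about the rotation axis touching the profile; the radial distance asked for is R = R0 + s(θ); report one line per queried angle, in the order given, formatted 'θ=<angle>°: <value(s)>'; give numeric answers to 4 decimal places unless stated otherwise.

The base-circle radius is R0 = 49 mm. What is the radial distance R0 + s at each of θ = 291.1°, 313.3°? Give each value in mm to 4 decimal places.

segment 1 (0° to 134.6°, uniform, h = 29) is passed completely: s = 0.0000 + (29) = 29.0000
segment 2 (134.6° to 179.8°, cycloidal, h = 20) is passed completely: s = 29.0000 + (20) = 49.0000
θ = 291.1° falls in segment 3 (179.8° to 332.8°, simple-harmonic, h = -22): β = 291.1 − 179.8 = 111.3°, B = 153°; Δs = -22/2·(1 − cos(π·0.7275)) = -18.2081; s = 49.0000 − 18.2081 = 30.7919
θ = 313.3° falls in segment 3 (179.8° to 332.8°, simple-harmonic, h = -22): β = 313.3 − 179.8 = 133.5°, B = 153°; Δs = -22/2·(1 − cos(π·0.8725)) = -21.1300; s = 49.0000 − 21.1300 = 27.8700
θ=291.1°: R = R0 + s = 49 + 30.7919 = 79.7919
θ=313.3°: R = R0 + s = 49 + 27.8700 = 76.8700

θ=291.1°: 79.7919
θ=313.3°: 76.8700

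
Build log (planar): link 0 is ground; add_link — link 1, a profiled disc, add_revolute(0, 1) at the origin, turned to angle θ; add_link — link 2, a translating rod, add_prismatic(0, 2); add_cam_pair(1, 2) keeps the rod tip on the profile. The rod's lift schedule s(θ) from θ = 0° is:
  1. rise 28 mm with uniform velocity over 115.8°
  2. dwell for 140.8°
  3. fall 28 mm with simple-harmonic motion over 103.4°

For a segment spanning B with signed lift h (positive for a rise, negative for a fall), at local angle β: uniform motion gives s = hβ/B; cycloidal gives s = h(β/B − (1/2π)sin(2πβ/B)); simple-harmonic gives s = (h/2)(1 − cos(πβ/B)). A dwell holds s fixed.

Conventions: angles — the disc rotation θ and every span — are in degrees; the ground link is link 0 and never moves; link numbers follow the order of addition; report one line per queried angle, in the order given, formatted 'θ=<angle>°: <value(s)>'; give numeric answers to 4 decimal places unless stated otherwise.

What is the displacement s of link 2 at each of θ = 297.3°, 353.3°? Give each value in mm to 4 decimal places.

seg 1 [0°–115.8°] uniform, h=28: full span → s += 28 → s = 28.0000
seg 2 [115.8°–256.6°] dwell: s stays 28.0000
seg 3 [256.6°–360°] simple-harmonic, h=-28: θ=297.3° here. β=40.7, B=103.4. -28/2·(1 − cos(π·0.3936)) = -9.4077 → s = 18.5923
seg 3 [256.6°–360°] simple-harmonic, h=-28: θ=353.3° here. β=96.7, B=103.4. -28/2·(1 − cos(π·0.9352)) = -27.7109 → s = 0.2891

θ=297.3°: 18.5923
θ=353.3°: 0.2891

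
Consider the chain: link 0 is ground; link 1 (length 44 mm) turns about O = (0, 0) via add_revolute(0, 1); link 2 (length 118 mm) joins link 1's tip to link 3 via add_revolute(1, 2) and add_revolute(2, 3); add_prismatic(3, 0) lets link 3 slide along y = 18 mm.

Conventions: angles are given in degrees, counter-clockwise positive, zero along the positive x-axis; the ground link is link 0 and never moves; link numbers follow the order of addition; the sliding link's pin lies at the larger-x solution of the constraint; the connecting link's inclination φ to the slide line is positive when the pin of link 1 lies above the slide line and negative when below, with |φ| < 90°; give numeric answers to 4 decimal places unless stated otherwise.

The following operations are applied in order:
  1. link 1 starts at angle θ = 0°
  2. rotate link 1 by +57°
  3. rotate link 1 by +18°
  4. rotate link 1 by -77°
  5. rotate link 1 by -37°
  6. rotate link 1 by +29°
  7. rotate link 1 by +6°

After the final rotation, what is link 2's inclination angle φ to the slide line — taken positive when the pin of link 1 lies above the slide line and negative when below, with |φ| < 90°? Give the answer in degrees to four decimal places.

geometry: r = 44 mm, L = 118 mm, e = 18 mm; θ starts at 0°
rotate link 1 by +57°: θ ← 0° +57° = 57°
rotate link 1 by +18°: θ ← 57° +18° = 75°
rotate link 1 by -77°: θ ← 75° -77° = -2°
rotate link 1 by -37°: θ ← -2° -37° = -39°
rotate link 1 by +29°: θ ← -39° +29° = -10°
rotate link 1 by +6°: θ ← -10° +6° = -4°
h = r sin θ − e = -3.069285 − 18 = -21.069285
sin φ = h / L = -21.069285 / 118 = -0.17855326
φ = arcsin(-0.17855326) = -10.285503°

-10.2855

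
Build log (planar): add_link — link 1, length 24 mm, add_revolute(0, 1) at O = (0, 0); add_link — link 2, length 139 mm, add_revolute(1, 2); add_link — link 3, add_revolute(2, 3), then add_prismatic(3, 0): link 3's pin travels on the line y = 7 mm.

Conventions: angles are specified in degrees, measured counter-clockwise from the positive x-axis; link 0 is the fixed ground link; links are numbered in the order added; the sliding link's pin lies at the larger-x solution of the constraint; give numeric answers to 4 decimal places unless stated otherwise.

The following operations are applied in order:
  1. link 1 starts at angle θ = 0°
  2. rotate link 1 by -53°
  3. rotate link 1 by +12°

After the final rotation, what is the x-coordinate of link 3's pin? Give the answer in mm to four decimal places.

geometry: r = 24 mm, L = 139 mm, e = 7 mm; θ starts at 0°
rotate link 1 by -53°: θ ← 0° -53° = -53°
rotate link 1 by +12°: θ ← -53° +12° = -41°
crank pin P = (r cos θ, r sin θ) = (18.113030, -15.745417)
h = r sin θ − e = -15.745417 − 7 = -22.745417
x = r cos θ + √(L² − h²) = 18.113030 + 137.126387 = 155.239417

155.2394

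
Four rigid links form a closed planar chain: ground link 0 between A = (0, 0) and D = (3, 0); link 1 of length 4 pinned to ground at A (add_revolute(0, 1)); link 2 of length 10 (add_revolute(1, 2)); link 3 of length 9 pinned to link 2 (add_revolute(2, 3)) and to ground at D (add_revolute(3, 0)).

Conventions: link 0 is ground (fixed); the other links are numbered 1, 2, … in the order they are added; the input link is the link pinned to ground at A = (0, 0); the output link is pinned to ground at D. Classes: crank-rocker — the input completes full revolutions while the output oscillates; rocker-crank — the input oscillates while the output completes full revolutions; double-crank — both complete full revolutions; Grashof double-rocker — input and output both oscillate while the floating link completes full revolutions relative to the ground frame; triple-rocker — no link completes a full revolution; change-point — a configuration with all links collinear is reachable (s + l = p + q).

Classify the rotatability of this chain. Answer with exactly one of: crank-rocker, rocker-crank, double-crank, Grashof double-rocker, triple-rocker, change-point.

lengths: ground=3, input=4, coupler=10, output=9
sorted: s=3 (shortest), l=10 (longest), p+q=13
s + l = 13 vs p + q = 13
s + l = p + q → change-point (collinear configuration reachable)

change-point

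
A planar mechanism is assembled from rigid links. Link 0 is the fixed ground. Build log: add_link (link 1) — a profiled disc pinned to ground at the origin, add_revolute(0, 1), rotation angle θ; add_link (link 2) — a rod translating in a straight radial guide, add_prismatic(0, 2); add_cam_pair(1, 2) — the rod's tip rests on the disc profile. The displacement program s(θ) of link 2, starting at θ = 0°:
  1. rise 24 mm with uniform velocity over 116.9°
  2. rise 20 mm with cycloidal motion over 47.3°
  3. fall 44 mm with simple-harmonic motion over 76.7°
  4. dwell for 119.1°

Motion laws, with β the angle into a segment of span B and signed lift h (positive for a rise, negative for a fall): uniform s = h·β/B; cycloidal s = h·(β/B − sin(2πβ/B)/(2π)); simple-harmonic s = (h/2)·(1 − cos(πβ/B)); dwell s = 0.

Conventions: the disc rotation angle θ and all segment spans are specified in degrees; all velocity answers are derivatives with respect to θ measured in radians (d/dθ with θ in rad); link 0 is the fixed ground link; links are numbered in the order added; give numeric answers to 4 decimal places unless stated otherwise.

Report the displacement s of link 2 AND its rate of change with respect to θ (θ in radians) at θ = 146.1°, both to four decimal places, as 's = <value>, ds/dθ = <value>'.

seg 1 [0°–116.9°] uniform, h=24: full span → s += 24 → s = 24.0000
seg 2 [116.9°–164.2°] cycloidal, h=20: θ=146.1° here. β=29.2, B=47.3. 20·(0.6173 − sin(2π·0.6173)/(2π)) = 14.4866 → s = 38.4866
velocity in seg [116.9°–164.2°] (cycloidal), θ in radians: β = 29.2° = 0.5096 rad, B = 47.3° = 0.8255 rad; ds/dθ = (h/B)(1 − cos(2πβ/B)) = (20/0.8255)(1 − cos(2π·0.6173)) = 42.162027 mm/rad

s = 38.4866, ds/dθ = 42.1620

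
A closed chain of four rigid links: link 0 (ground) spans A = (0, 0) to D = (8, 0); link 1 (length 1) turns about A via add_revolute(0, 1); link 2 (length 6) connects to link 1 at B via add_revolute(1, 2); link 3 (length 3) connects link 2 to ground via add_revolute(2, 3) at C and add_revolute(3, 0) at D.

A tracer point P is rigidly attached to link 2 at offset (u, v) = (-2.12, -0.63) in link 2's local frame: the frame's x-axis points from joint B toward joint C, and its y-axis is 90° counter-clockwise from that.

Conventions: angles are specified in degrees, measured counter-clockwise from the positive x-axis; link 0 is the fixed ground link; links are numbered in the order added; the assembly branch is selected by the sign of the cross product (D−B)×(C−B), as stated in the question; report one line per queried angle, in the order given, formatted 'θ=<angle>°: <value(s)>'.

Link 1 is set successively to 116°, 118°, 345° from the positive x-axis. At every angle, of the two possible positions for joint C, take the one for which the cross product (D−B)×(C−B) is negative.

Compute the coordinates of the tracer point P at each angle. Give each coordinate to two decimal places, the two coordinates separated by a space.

A=(0,0), D=(8.00,0)
θ=116°: B = A + 1.00·(cos116°, sin116°) = (-0.4384, 0.8988)
θ=116°: |BD| = 8.4861
θ=116°: circle(B,6.00) ∩ circle(D,3.00): a=5.8339, h=1.4021
θ=116°:   candidates: C₊=(5.5112,1.6751) cross=11.898; C₋=(5.2142,-1.1133) cross=-11.898
θ=116°:   branch - wants cross < 0 → take C=(5.2142,-1.1133) (cross=-11.898)
θ=116°: ex = (C−B)/|BC| = (0.9421,-0.3353); ey = (0.3353,0.9421)
θ=116°: P = B + -2.12·ex + -0.63·ey = (-2.6469,1.0162)
θ=118°: B = A + 1.00·(cos118°, sin118°) = (-0.4695, 0.8829)
θ=118°: |BD| = 8.5154
θ=118°: circle(B,6.00) ∩ circle(D,3.00): a=5.8431, h=1.3633
θ=118°:   candidates: C₊=(5.4835,1.6331) cross=11.609; C₋=(5.2007,-1.0789) cross=-11.609
θ=118°:   branch - wants cross < 0 → take C=(5.2007,-1.0789) (cross=-11.609)
θ=118°: ex = (C−B)/|BC| = (0.9450,-0.3270); ey = (0.3270,0.9450)
θ=118°: P = B + -2.12·ex + -0.63·ey = (-2.6789,0.9808)
θ=345°: B = A + 1.00·(cos345°, sin345°) = (0.9659, -0.2588)
θ=345°: |BD| = 7.0388
θ=345°: circle(B,6.00) ∩ circle(D,3.00): a=5.4373, h=2.5368
θ=345°:   candidates: C₊=(6.3063,2.4762) cross=17.856; C₋=(6.4929,-2.5939) cross=-17.856
θ=345°:   branch - wants cross < 0 → take C=(6.4929,-2.5939) (cross=-17.856)
θ=345°: ex = (C−B)/|BC| = (0.9212,-0.3892); ey = (0.3892,0.9212)
θ=345°: P = B + -2.12·ex + -0.63·ey = (-1.2321,-0.0141)

θ=116°: -2.65 1.02
θ=118°: -2.68 0.98
θ=345°: -1.23 -0.01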